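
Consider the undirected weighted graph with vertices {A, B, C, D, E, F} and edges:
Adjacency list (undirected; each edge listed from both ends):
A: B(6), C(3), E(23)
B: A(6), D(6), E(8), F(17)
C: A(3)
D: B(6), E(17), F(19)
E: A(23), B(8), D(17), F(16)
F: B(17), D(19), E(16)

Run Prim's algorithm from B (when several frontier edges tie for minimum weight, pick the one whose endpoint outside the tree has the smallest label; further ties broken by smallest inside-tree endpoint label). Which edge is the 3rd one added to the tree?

Grow the tree from B using Prim:
Step 1: cheapest edge leaving the tree is A B (6); add A.
Step 2: cheapest edge leaving the tree is A C (3); add C.
Step 3: cheapest edge leaving the tree is B D (6); add D.
Step 4: cheapest edge leaving the tree is B E (8); add E.
Step 5: cheapest edge leaving the tree is E F (16); add F.
The 3rd edge added is B D.

B-D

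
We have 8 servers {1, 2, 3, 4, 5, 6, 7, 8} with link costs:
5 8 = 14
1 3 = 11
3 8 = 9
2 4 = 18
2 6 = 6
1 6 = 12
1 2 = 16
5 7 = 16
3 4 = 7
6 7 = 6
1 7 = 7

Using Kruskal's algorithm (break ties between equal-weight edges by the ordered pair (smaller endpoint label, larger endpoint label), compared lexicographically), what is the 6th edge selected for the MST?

Sort edges by weight, then run Kruskal:
2 6 (6): add — endpoints in different components.
6 7 (6): add — endpoints in different components.
1 7 (7): add — endpoints in different components.
3 4 (7): add — endpoints in different components.
3 8 (9): add — endpoints in different components.
1 3 (11): add — endpoints in different components.
1 6 (12): skip — 1 and 6 already connected.
5 8 (14): add — endpoints in different components.
The 6th edge added is 1 3.

1-3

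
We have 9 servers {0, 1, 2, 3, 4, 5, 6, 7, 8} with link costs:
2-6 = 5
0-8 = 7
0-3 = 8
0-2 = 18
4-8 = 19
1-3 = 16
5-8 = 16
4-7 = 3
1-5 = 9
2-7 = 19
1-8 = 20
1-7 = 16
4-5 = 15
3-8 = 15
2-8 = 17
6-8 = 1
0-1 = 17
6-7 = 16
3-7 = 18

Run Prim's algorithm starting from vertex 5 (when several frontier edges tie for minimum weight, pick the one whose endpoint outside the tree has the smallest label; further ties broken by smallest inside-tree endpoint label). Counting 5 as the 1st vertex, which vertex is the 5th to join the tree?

3

Grow the tree from 5 using Prim:
Step 1: cheapest edge leaving the tree is 1-5 (9); add 1.
Step 2: cheapest edge leaving the tree is 4-5 (15); add 4.
Step 3: cheapest edge leaving the tree is 4-7 (3); add 7.
Step 4: cheapest edge leaving the tree is 1-3 (16); add 3.
Step 5: cheapest edge leaving the tree is 0-3 (8); add 0.
Step 6: cheapest edge leaving the tree is 0-8 (7); add 8.
Step 7: cheapest edge leaving the tree is 6-8 (1); add 6.
Step 8: cheapest edge leaving the tree is 2-6 (5); add 2.
Vertex order: 5, 1, 4, 7, 3, 0, 8, 6, 2. The 5th vertex is 3.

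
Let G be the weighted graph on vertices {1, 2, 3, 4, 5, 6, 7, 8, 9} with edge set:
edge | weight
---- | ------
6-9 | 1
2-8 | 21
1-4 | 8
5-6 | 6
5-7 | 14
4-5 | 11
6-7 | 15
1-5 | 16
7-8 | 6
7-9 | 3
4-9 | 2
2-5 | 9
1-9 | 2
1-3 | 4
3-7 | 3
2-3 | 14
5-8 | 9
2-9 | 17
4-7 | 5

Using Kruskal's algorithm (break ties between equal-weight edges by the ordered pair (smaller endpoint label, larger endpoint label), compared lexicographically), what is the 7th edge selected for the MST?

7-8

Kruskal: consider edges lightest-first.
6-9 (1): add — endpoints in different components.
1-9 (2): add — endpoints in different components.
4-9 (2): add — endpoints in different components.
3-7 (3): add — endpoints in different components.
7-9 (3): add — endpoints in different components.
1-3 (4): skip — 1 and 3 already connected.
4-7 (5): skip — 4 and 7 already connected.
5-6 (6): add — endpoints in different components.
7-8 (6): add — endpoints in different components.
1-4 (8): skip — 1 and 4 already connected.
2-5 (9): add — endpoints in different components.
The 7th edge added is 7-8.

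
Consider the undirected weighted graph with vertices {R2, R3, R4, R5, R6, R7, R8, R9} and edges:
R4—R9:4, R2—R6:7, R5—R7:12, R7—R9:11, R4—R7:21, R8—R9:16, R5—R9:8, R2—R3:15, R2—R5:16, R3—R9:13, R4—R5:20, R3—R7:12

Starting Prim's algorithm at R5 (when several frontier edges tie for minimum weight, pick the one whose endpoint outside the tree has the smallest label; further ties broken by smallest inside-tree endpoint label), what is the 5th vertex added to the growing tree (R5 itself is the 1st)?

R3

Grow the tree from R5 using Prim:
Step 1: frontier [R5—R9 8, R5—R7 12, R2—R5 16, R4—R5 20] → take R5—R9 (8); add R9.
Step 2: frontier [R5—R7 12, R2—R5 16, R4—R5 20, R4—R9 4, R7—R9 11, R3—R9 13, R8—R9 16] → take R4—R9 (4); add R4.
Step 3: frontier [R4—R7 21, R5—R7 12, R2—R5 16, R7—R9 11, R3—R9 13, R8—R9 16] → take R7—R9 (11); add R7.
Step 4: frontier [R2—R5 16, R3—R7 12, R3—R9 13, R8—R9 16] → take R3—R7 (12); add R3.
Step 5: frontier [R2—R3 15, R2—R5 16, R8—R9 16] → take R2—R3 (15); add R2.
Step 6: frontier [R2—R6 7, R8—R9 16] → take R2—R6 (7); add R6.
Step 7: frontier [R8—R9 16] → take R8—R9 (16); add R8.
Vertex order: R5, R9, R4, R7, R3, R2, R6, R8. The 5th vertex is R3.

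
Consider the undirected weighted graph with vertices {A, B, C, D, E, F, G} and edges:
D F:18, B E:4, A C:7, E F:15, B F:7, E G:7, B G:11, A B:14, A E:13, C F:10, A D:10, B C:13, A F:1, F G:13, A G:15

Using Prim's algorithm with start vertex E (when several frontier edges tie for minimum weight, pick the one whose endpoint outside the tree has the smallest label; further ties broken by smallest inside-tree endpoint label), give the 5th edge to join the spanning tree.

E-G

Grow the tree from E using Prim:
Step 1: cheapest edge leaving the tree is B E (4); add B.
Step 2: cheapest edge leaving the tree is B F (7); add F.
Step 3: cheapest edge leaving the tree is A F (1); add A.
Step 4: cheapest edge leaving the tree is A C (7); add C.
Step 5: cheapest edge leaving the tree is E G (7); add G.
Step 6: cheapest edge leaving the tree is A D (10); add D.
The 5th edge added is E G.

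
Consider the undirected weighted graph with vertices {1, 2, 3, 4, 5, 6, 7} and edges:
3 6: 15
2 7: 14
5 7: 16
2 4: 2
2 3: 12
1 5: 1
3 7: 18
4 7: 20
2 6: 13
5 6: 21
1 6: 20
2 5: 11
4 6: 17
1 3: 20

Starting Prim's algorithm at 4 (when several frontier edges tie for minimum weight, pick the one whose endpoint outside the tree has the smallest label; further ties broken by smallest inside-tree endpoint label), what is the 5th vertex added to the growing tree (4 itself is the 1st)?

Prim's algorithm from 4:
Step 1: cheapest edge leaving the tree is 2 4 (2); add 2.
Step 2: cheapest edge leaving the tree is 2 5 (11); add 5.
Step 3: cheapest edge leaving the tree is 1 5 (1); add 1.
Step 4: cheapest edge leaving the tree is 2 3 (12); add 3.
Step 5: cheapest edge leaving the tree is 2 6 (13); add 6.
Step 6: cheapest edge leaving the tree is 2 7 (14); add 7.
Vertex order: 4, 2, 5, 1, 3, 6, 7. The 5th vertex is 3.

3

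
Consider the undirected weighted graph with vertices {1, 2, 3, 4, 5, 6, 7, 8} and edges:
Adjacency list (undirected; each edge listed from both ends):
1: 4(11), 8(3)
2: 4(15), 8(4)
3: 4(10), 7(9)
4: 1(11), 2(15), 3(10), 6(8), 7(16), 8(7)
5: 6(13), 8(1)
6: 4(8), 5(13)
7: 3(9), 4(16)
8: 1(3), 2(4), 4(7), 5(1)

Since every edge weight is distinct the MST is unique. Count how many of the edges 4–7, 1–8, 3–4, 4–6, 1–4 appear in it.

3

Sort edges by weight, then run Kruskal:
5–8 (1): add — endpoints in different components.
1–8 (3): add — endpoints in different components.
2–8 (4): add — endpoints in different components.
4–8 (7): add — endpoints in different components.
4–6 (8): add — endpoints in different components.
3–7 (9): add — endpoints in different components.
3–4 (10): add — endpoints in different components.
MST edge set: {5–8, 1–8, 2–8, 4–8, 4–6, 3–7, 3–4}.
Of the listed edges, {1–8, 3–4, 4–6} are in the MST → 3.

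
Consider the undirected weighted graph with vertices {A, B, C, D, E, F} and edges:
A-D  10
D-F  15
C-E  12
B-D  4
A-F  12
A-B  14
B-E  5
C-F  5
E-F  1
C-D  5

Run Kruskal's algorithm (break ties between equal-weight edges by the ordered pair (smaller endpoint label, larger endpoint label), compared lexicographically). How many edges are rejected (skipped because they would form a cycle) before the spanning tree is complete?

Sort edges by weight, then run Kruskal:
E-F (1): add — endpoints in different components.
B-D (4): add — endpoints in different components.
B-E (5): add — endpoints in different components.
C-D (5): add — endpoints in different components.
C-F (5): skip — C and F already connected.
A-D (10): add — endpoints in different components.
Edges rejected before the tree was complete: 1.

1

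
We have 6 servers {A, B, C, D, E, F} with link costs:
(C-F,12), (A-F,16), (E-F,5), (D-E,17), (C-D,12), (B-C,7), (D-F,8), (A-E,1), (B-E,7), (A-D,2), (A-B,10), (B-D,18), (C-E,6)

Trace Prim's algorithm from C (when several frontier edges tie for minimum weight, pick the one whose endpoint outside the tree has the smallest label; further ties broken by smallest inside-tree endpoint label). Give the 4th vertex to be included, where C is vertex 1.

Grow the tree from C using Prim:
Step 1: frontier [C-E 6, B-C 7, C-D 12, C-F 12] → take C-E (6); add E.
Step 2: frontier [B-C 7, C-D 12, C-F 12, A-E 1, E-F 5, B-E 7, D-E 17] → take A-E (1); add A.
Step 3: frontier [A-D 2, A-B 10, A-F 16, B-C 7, C-D 12, C-F 12, E-F 5, B-E 7, D-E 17] → take A-D (2); add D.
Step 4: frontier [A-B 10, A-F 16, B-C 7, C-F 12, D-F 8, B-D 18, E-F 5, B-E 7] → take E-F (5); add F.
Step 5: frontier [A-B 10, B-C 7, B-D 18, B-E 7] → take B-C (7); add B.
Vertex order: C, E, A, D, F, B. The 4th vertex is D.

D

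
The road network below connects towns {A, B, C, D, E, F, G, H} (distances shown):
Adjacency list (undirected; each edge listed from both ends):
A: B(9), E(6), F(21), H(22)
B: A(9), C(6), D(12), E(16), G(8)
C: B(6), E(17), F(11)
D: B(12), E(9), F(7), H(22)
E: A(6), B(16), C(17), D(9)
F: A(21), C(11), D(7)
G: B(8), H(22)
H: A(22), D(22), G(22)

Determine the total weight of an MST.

Prim, starting at A.
Step 1: frontier [A—E 6, A—B 9, A—F 21, A—H 22] → take A—E (6); add E.
Step 2: frontier [A—B 9, A—F 21, A—H 22, D—E 9, B—E 16, C—E 17] → take A—B (9); add B.
Step 3: frontier [A—F 21, A—H 22, B—C 6, B—G 8, B—D 12, D—E 9, C—E 17] → take B—C (6); add C.
Step 4: frontier [A—F 21, A—H 22, B—G 8, B—D 12, C—F 11, D—E 9] → take B—G (8); add G.
Step 5: frontier [A—F 21, A—H 22, B—D 12, C—F 11, D—E 9, G—H 22] → take D—E (9); add D.
Step 6: frontier [A—F 21, A—H 22, C—F 11, D—F 7, D—H 22, G—H 22] → take D—F (7); add F.
Step 7: frontier [A—H 22, D—H 22, G—H 22] → take A—H (22); add H.
MST edges: A—E, A—B, B—C, B—G, D—E, D—F, A—H; total weight 6+9+6+8+9+7+22 = 67.

67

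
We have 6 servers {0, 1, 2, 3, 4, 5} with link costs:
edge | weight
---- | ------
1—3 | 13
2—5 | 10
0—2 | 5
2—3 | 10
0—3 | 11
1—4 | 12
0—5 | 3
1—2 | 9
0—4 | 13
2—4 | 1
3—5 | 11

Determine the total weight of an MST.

Kruskal: consider edges lightest-first.
2—4 (1): add. Components now {0} {1} {2,4} {3} {5}
0—5 (3): add. Components now {0,5} {1} {2,4} {3}
0—2 (5): add. Components now {0,2,4,5} {1} {3}
1—2 (9): add. Components now {0,1,2,4,5} {3}
2—3 (10): add. Components now {0,1,2,3,4,5}
MST edges: 2—4, 0—5, 0—2, 1—2, 2—3; total weight 1+3+5+9+10 = 28.

28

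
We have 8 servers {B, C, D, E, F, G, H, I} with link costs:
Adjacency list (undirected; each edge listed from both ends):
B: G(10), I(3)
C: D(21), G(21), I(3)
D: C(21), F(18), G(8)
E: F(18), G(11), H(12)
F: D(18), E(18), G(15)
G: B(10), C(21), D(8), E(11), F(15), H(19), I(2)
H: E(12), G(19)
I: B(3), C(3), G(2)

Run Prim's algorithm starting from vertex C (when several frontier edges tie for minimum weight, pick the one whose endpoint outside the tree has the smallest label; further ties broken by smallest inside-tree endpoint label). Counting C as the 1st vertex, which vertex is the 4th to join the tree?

Prim's algorithm from C:
Step 1: frontier [C-I 3, C-D 21, C-G 21] → take C-I (3); add I.
Step 2: frontier [C-D 21, C-G 21, G-I 2, B-I 3] → take G-I (2); add G.
Step 3: frontier [C-D 21, D-G 8, B-G 10, E-G 11, F-G 15, G-H 19, B-I 3] → take B-I (3); add B.
Step 4: frontier [C-D 21, D-G 8, E-G 11, F-G 15, G-H 19] → take D-G (8); add D.
Step 5: frontier [D-F 18, E-G 11, F-G 15, G-H 19] → take E-G (11); add E.
Step 6: frontier [D-F 18, E-H 12, E-F 18, F-G 15, G-H 19] → take E-H (12); add H.
Step 7: frontier [D-F 18, E-F 18, F-G 15] → take F-G (15); add F.
Vertex order: C, I, G, B, D, E, H, F. The 4th vertex is B.

B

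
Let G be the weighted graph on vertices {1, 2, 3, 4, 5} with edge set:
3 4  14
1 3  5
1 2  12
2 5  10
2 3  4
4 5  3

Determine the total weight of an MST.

Kruskal: consider edges lightest-first.
4 5 (3): add. Components now {1} {2} {3} {4,5}
2 3 (4): add. Components now {1} {2,3} {4,5}
1 3 (5): add. Components now {1,2,3} {4,5}
2 5 (10): add. Components now {1,2,3,4,5}
MST edges: 4 5, 2 3, 1 3, 2 5; total weight 3+4+5+10 = 22.

22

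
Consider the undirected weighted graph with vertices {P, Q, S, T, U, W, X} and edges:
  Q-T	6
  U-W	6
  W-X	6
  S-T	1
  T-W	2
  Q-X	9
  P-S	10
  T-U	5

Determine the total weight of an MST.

30

Prim's algorithm from P:
Step 1: cheapest edge leaving the tree is P-S (10); add S.
Step 2: cheapest edge leaving the tree is S-T (1); add T.
Step 3: cheapest edge leaving the tree is T-W (2); add W.
Step 4: cheapest edge leaving the tree is T-U (5); add U.
Step 5: cheapest edge leaving the tree is Q-T (6); add Q.
Step 6: cheapest edge leaving the tree is W-X (6); add X.
MST edges: P-S, S-T, T-W, T-U, Q-T, W-X; total weight 10+1+2+5+6+6 = 30.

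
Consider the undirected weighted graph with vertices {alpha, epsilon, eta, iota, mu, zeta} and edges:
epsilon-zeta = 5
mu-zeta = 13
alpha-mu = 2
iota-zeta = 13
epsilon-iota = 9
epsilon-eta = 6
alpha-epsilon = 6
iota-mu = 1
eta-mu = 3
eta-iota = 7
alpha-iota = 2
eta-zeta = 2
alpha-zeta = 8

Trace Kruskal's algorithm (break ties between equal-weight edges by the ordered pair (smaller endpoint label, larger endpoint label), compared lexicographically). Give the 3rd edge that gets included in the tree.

Kruskal's algorithm — process edges by increasing weight (ties by edge label):
iota-mu (1): add. Components now {alpha} {eta} {iota,mu} {epsilon} {zeta}
alpha-iota (2): add. Components now {alpha,iota,mu} {eta} {epsilon} {zeta}
alpha-mu (2): skip — alpha and mu already connected.
eta-zeta (2): add. Components now {alpha,iota,mu} {eta,zeta} {epsilon}
eta-mu (3): add. Components now {alpha,eta,iota,mu,zeta} {epsilon}
epsilon-zeta (5): add. Components now {alpha,epsilon,eta,iota,mu,zeta}
The 3rd edge added is eta-zeta.

eta-zeta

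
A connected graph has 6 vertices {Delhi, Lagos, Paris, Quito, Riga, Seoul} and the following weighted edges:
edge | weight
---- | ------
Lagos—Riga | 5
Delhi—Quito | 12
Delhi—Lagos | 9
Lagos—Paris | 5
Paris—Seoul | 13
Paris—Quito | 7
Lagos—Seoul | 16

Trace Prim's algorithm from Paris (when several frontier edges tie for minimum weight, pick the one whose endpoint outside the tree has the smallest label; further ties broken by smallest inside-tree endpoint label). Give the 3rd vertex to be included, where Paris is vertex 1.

Prim, starting at Paris.
Step 1: cheapest edge leaving the tree is Lagos—Paris (5); add Lagos.
Step 2: cheapest edge leaving the tree is Lagos—Riga (5); add Riga.
Step 3: cheapest edge leaving the tree is Paris—Quito (7); add Quito.
Step 4: cheapest edge leaving the tree is Delhi—Lagos (9); add Delhi.
Step 5: cheapest edge leaving the tree is Paris—Seoul (13); add Seoul.
Vertex order: Paris, Lagos, Riga, Quito, Delhi, Seoul. The 3rd vertex is Riga.

Riga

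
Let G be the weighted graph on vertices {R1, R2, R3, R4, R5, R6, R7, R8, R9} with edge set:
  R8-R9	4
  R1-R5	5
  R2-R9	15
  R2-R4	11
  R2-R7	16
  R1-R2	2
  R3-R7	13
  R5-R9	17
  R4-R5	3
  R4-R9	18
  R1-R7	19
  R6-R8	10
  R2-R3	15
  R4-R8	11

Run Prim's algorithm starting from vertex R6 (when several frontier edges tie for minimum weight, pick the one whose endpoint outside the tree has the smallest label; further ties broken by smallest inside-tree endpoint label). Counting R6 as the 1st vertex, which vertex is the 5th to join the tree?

R5

Grow the tree from R6 using Prim:
Step 1: frontier [R6-R8 10] → take R6-R8 (10); add R8.
Step 2: frontier [R8-R9 4, R4-R8 11] → take R8-R9 (4); add R9.
Step 3: frontier [R4-R8 11, R2-R9 15, R5-R9 17, R4-R9 18] → take R4-R8 (11); add R4.
Step 4: frontier [R4-R5 3, R2-R4 11, R2-R9 15, R5-R9 17] → take R4-R5 (3); add R5.
Step 5: frontier [R2-R4 11, R1-R5 5, R2-R9 15] → take R1-R5 (5); add R1.
Step 6: frontier [R1-R2 2, R1-R7 19, R2-R4 11, R2-R9 15] → take R1-R2 (2); add R2.
Step 7: frontier [R1-R7 19, R2-R3 15, R2-R7 16] → take R2-R3 (15); add R3.
Step 8: frontier [R1-R7 19, R2-R7 16, R3-R7 13] → take R3-R7 (13); add R7.
Vertex order: R6, R8, R9, R4, R5, R1, R2, R3, R7. The 5th vertex is R5.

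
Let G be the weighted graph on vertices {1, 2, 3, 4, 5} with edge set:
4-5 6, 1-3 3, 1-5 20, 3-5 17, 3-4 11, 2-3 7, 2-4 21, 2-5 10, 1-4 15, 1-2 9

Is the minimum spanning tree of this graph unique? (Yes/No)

Yes

Sort edges by weight, then run Kruskal:
1-3 (3): add. Components now {1,3} {2} {4} {5}
4-5 (6): add. Components now {1,3} {2} {4,5}
2-3 (7): add. Components now {1,2,3} {4,5}
1-2 (9): skip — 1 and 2 already connected.
2-5 (10): add. Components now {1,2,3,4,5}
Every non-tree edge has weight strictly greater than the heaviest edge on the tree path between its endpoints, so the MST is unique.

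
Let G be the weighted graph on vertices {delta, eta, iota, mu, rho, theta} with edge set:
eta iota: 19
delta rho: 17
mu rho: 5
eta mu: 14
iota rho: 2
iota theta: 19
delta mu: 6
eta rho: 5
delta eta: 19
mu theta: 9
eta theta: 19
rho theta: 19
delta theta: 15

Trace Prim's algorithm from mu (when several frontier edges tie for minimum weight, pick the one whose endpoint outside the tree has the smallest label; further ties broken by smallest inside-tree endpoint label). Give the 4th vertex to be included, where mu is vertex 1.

eta

Prim, starting at mu.
Step 1: cheapest edge leaving the tree is mu rho (5); add rho.
Step 2: cheapest edge leaving the tree is iota rho (2); add iota.
Step 3: cheapest edge leaving the tree is eta rho (5); add eta.
Step 4: cheapest edge leaving the tree is delta mu (6); add delta.
Step 5: cheapest edge leaving the tree is mu theta (9); add theta.
Vertex order: mu, rho, iota, eta, delta, theta. The 4th vertex is eta.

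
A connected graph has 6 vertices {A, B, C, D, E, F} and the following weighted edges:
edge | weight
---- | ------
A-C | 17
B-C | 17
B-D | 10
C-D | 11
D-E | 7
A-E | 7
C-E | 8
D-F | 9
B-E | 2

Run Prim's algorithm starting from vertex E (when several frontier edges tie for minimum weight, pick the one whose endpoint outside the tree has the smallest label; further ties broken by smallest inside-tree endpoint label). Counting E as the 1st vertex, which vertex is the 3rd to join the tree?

A

Prim, starting at E.
Step 1: frontier [B-E 2, A-E 7, D-E 7, C-E 8] → take B-E (2); add B.
Step 2: frontier [B-D 10, B-C 17, A-E 7, D-E 7, C-E 8] → take A-E (7); add A.
Step 3: frontier [A-C 17, B-D 10, B-C 17, D-E 7, C-E 8] → take D-E (7); add D.
Step 4: frontier [A-C 17, B-C 17, D-F 9, C-D 11, C-E 8] → take C-E (8); add C.
Step 5: frontier [D-F 9] → take D-F (9); add F.
Vertex order: E, B, A, D, C, F. The 3rd vertex is A.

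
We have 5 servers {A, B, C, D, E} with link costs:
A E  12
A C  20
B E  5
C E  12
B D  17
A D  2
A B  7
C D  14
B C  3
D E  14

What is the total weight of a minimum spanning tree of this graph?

Sort edges by weight, then run Kruskal:
A D (2): add. Components now {A,D} {B} {C} {E}
B C (3): add. Components now {A,D} {B,C} {E}
B E (5): add. Components now {A,D} {B,C,E}
A B (7): add. Components now {A,B,C,D,E}
MST edges: A D, B C, B E, A B; total weight 2+3+5+7 = 17.

17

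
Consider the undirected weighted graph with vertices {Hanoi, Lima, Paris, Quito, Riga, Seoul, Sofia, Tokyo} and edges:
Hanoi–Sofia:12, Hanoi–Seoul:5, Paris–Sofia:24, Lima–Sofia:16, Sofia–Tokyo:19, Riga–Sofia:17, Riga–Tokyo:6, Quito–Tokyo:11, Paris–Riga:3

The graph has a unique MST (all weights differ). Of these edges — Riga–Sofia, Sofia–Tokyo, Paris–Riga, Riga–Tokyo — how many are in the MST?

3

Kruskal: consider edges lightest-first.
Paris–Riga (3): add — endpoints in different components.
Hanoi–Seoul (5): add — endpoints in different components.
Riga–Tokyo (6): add — endpoints in different components.
Quito–Tokyo (11): add — endpoints in different components.
Hanoi–Sofia (12): add — endpoints in different components.
Lima–Sofia (16): add — endpoints in different components.
Riga–Sofia (17): add — endpoints in different components.
MST edge set: {Paris–Riga, Hanoi–Seoul, Riga–Tokyo, Quito–Tokyo, Hanoi–Sofia, Lima–Sofia, Riga–Sofia}.
Of the listed edges, {Riga–Sofia, Paris–Riga, Riga–Tokyo} are in the MST → 3.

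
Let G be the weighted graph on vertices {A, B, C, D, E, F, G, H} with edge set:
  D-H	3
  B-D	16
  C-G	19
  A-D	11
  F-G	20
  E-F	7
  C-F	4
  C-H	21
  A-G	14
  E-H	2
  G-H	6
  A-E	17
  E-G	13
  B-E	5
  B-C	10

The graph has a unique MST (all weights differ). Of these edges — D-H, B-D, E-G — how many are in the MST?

1

Kruskal's algorithm — process edges by increasing weight (ties by edge label):
E-H (2): add — endpoints in different components.
D-H (3): add — endpoints in different components.
C-F (4): add — endpoints in different components.
B-E (5): add — endpoints in different components.
G-H (6): add — endpoints in different components.
E-F (7): add — endpoints in different components.
B-C (10): skip — B and C already connected.
A-D (11): add — endpoints in different components.
MST edge set: {E-H, D-H, C-F, B-E, G-H, E-F, A-D}.
Of the listed edges, {D-H} are in the MST → 1.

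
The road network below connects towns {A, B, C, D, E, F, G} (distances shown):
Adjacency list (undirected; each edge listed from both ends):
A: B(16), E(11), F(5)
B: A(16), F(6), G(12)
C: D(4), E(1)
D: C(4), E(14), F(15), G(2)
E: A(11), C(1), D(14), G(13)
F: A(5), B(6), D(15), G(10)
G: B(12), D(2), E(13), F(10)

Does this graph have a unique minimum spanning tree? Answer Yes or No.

Sort edges by weight, then run Kruskal:
C-E (1): add — endpoints in different components.
D-G (2): add — endpoints in different components.
C-D (4): add — endpoints in different components.
A-F (5): add — endpoints in different components.
B-F (6): add — endpoints in different components.
F-G (10): add — endpoints in different components.
Every non-tree edge has weight strictly greater than the heaviest edge on the tree path between its endpoints, so the MST is unique.

Yes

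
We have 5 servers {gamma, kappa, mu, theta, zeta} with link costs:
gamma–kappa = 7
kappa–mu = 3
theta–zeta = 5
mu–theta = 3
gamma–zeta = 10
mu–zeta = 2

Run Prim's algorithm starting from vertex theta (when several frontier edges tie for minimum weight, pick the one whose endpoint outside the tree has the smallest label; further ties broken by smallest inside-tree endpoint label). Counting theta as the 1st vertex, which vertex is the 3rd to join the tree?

Grow the tree from theta using Prim:
Step 1: cheapest edge leaving the tree is mu–theta (3); add mu.
Step 2: cheapest edge leaving the tree is mu–zeta (2); add zeta.
Step 3: cheapest edge leaving the tree is kappa–mu (3); add kappa.
Step 4: cheapest edge leaving the tree is gamma–kappa (7); add gamma.
Vertex order: theta, mu, zeta, kappa, gamma. The 3rd vertex is zeta.

zeta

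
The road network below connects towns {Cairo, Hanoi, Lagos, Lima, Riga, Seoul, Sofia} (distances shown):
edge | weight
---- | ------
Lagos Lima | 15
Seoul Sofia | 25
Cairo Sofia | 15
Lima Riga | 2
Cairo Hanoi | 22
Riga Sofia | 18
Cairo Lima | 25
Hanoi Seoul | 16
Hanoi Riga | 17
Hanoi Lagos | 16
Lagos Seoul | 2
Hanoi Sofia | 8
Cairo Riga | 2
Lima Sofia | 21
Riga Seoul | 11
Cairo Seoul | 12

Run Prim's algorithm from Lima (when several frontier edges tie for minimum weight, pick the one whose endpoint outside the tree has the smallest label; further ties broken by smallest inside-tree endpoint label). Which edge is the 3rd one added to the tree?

Prim's algorithm from Lima:
Step 1: cheapest edge leaving the tree is Lima Riga (2); add Riga.
Step 2: cheapest edge leaving the tree is Cairo Riga (2); add Cairo.
Step 3: cheapest edge leaving the tree is Riga Seoul (11); add Seoul.
Step 4: cheapest edge leaving the tree is Lagos Seoul (2); add Lagos.
Step 5: cheapest edge leaving the tree is Cairo Sofia (15); add Sofia.
Step 6: cheapest edge leaving the tree is Hanoi Sofia (8); add Hanoi.
The 3rd edge added is Riga Seoul.

Riga-Seoul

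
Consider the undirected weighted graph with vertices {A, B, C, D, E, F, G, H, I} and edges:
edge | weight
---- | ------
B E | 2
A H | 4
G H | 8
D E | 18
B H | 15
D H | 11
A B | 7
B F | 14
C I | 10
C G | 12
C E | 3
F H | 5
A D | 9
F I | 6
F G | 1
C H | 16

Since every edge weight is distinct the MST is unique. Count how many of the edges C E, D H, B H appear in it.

1

Kruskal's algorithm — process edges by increasing weight (ties by edge label):
F G (1): add — endpoints in different components.
B E (2): add — endpoints in different components.
C E (3): add — endpoints in different components.
A H (4): add — endpoints in different components.
F H (5): add — endpoints in different components.
F I (6): add — endpoints in different components.
A B (7): add — endpoints in different components.
G H (8): skip — G and H already connected.
A D (9): add — endpoints in different components.
MST edge set: {F G, B E, C E, A H, F H, F I, A B, A D}.
Of the listed edges, {C E} are in the MST → 1.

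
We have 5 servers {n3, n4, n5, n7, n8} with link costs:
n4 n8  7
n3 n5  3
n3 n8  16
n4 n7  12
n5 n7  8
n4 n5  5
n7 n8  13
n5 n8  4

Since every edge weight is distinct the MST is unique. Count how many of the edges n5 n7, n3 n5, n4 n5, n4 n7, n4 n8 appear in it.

3

Kruskal: consider edges lightest-first.
n3 n5 (3): add. Components now {n3,n5} {n7} {n4} {n8}
n5 n8 (4): add. Components now {n3,n5,n8} {n7} {n4}
n4 n5 (5): add. Components now {n3,n4,n5,n8} {n7}
n4 n8 (7): skip — n4 and n8 already connected.
n5 n7 (8): add. Components now {n3,n4,n5,n7,n8}
MST edge set: {n3 n5, n5 n8, n4 n5, n5 n7}.
Of the listed edges, {n5 n7, n3 n5, n4 n5} are in the MST → 3.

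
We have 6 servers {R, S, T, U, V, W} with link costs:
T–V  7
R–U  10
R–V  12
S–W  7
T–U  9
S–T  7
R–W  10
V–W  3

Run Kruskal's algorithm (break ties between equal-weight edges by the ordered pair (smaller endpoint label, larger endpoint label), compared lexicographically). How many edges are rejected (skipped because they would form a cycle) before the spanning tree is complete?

Kruskal's algorithm — process edges by increasing weight (ties by edge label):
V–W (3): add — endpoints in different components.
S–T (7): add — endpoints in different components.
S–W (7): add — endpoints in different components.
T–V (7): skip — V and T already connected.
T–U (9): add — endpoints in different components.
R–U (10): add — endpoints in different components.
Edges rejected before the tree was complete: 1.

1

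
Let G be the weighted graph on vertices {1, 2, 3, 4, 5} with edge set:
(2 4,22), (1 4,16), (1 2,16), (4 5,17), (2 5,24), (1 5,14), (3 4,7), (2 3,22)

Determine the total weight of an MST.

53

Kruskal's algorithm — process edges by increasing weight (ties by edge label):
3 4 (7): add — endpoints in different components.
1 5 (14): add — endpoints in different components.
1 2 (16): add — endpoints in different components.
1 4 (16): add — endpoints in different components.
MST edges: 3 4, 1 5, 1 2, 1 4; total weight 7+14+16+16 = 53.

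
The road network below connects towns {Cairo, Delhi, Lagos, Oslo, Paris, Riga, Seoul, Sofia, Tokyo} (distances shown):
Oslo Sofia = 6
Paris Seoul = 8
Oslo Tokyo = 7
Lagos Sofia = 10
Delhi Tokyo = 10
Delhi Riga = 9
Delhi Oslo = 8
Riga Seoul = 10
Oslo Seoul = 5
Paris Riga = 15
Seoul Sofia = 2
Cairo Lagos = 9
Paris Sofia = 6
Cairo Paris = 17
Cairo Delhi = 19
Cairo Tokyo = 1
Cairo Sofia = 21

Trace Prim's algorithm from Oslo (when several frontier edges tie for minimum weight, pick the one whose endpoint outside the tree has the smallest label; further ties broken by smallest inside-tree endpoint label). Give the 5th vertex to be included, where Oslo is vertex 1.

Tokyo

Prim, starting at Oslo.
Step 1: cheapest edge leaving the tree is Oslo Seoul (5); add Seoul.
Step 2: cheapest edge leaving the tree is Seoul Sofia (2); add Sofia.
Step 3: cheapest edge leaving the tree is Paris Sofia (6); add Paris.
Step 4: cheapest edge leaving the tree is Oslo Tokyo (7); add Tokyo.
Step 5: cheapest edge leaving the tree is Cairo Tokyo (1); add Cairo.
Step 6: cheapest edge leaving the tree is Delhi Oslo (8); add Delhi.
Step 7: cheapest edge leaving the tree is Cairo Lagos (9); add Lagos.
Step 8: cheapest edge leaving the tree is Delhi Riga (9); add Riga.
Vertex order: Oslo, Seoul, Sofia, Paris, Tokyo, Cairo, Delhi, Lagos, Riga. The 5th vertex is Tokyo.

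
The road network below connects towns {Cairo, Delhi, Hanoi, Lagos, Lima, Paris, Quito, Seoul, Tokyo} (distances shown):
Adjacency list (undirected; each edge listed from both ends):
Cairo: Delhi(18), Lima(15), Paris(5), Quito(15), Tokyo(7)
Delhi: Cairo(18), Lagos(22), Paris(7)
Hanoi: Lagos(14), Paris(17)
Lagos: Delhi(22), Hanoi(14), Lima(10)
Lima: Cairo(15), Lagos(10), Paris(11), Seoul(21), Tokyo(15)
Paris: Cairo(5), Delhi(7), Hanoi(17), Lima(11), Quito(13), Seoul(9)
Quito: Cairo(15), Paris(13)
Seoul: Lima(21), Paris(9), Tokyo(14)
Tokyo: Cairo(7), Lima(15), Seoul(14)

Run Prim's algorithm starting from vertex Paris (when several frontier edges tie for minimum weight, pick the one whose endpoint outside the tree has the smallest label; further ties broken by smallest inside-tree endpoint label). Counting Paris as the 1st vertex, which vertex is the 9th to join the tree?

Hanoi

Grow the tree from Paris using Prim:
Step 1: cheapest edge leaving the tree is Cairo–Paris (5); add Cairo.
Step 2: cheapest edge leaving the tree is Delhi–Paris (7); add Delhi.
Step 3: cheapest edge leaving the tree is Cairo–Tokyo (7); add Tokyo.
Step 4: cheapest edge leaving the tree is Paris–Seoul (9); add Seoul.
Step 5: cheapest edge leaving the tree is Lima–Paris (11); add Lima.
Step 6: cheapest edge leaving the tree is Lagos–Lima (10); add Lagos.
Step 7: cheapest edge leaving the tree is Paris–Quito (13); add Quito.
Step 8: cheapest edge leaving the tree is Hanoi–Lagos (14); add Hanoi.
Vertex order: Paris, Cairo, Delhi, Tokyo, Seoul, Lima, Lagos, Quito, Hanoi. The 9th vertex is Hanoi.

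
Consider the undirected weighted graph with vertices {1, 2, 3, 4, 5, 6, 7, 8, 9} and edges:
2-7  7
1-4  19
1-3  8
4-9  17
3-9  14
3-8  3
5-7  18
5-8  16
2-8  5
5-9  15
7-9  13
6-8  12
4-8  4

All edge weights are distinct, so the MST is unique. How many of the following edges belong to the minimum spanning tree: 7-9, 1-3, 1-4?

2

Kruskal's algorithm — process edges by increasing weight (ties by edge label):
3-8 (3): add — endpoints in different components.
4-8 (4): add — endpoints in different components.
2-8 (5): add — endpoints in different components.
2-7 (7): add — endpoints in different components.
1-3 (8): add — endpoints in different components.
6-8 (12): add — endpoints in different components.
7-9 (13): add — endpoints in different components.
3-9 (14): skip — 3 and 9 already connected.
5-9 (15): add — endpoints in different components.
MST edge set: {3-8, 4-8, 2-8, 2-7, 1-3, 6-8, 7-9, 5-9}.
Of the listed edges, {7-9, 1-3} are in the MST → 2.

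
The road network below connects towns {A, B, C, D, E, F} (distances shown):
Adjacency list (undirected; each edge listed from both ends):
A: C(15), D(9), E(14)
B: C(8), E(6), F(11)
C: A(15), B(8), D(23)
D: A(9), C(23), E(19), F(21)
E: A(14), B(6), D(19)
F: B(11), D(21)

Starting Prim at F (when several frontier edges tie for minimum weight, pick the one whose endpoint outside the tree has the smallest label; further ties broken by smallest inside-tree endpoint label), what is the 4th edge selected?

Grow the tree from F using Prim:
Step 1: cheapest edge leaving the tree is B–F (11); add B.
Step 2: cheapest edge leaving the tree is B–E (6); add E.
Step 3: cheapest edge leaving the tree is B–C (8); add C.
Step 4: cheapest edge leaving the tree is A–E (14); add A.
Step 5: cheapest edge leaving the tree is A–D (9); add D.
The 4th edge added is A–E.

A-E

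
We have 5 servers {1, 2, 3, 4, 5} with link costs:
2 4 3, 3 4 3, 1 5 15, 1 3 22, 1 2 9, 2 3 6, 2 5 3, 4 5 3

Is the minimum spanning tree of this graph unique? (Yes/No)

Kruskal: consider edges lightest-first.
2 4 (3): add. Components now {1} {2,4} {3} {5}
2 5 (3): add. Components now {1} {2,4,5} {3}
3 4 (3): add. Components now {1} {2,3,4,5}
4 5 (3): skip — 4 and 5 already connected.
2 3 (6): skip — 2 and 3 already connected.
1 2 (9): add. Components now {1,2,3,4,5}
Non-tree edge 4 5 has weight 3, equal to the heaviest edge on its tree cycle — swapping gives another MST of the same weight. Not unique.

No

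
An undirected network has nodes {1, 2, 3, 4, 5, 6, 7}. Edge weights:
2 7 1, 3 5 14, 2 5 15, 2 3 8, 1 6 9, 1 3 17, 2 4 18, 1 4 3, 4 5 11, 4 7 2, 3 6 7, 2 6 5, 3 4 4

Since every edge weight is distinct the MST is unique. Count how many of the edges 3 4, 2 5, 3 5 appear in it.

1

Kruskal's algorithm — process edges by increasing weight (ties by edge label):
2 7 (1): add — endpoints in different components.
4 7 (2): add — endpoints in different components.
1 4 (3): add — endpoints in different components.
3 4 (4): add — endpoints in different components.
2 6 (5): add — endpoints in different components.
3 6 (7): skip — 3 and 6 already connected.
2 3 (8): skip — 2 and 3 already connected.
1 6 (9): skip — 1 and 6 already connected.
4 5 (11): add — endpoints in different components.
MST edge set: {2 7, 4 7, 1 4, 3 4, 2 6, 4 5}.
Of the listed edges, {3 4} are in the MST → 1.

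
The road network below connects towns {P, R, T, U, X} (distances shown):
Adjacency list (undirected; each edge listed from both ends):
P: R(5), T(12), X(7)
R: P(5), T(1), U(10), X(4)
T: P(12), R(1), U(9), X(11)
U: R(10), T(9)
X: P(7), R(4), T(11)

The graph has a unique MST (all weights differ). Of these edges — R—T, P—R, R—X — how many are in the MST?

Kruskal: consider edges lightest-first.
R—T (1): add — endpoints in different components.
R—X (4): add — endpoints in different components.
P—R (5): add — endpoints in different components.
P—X (7): skip — X and P already connected.
T—U (9): add — endpoints in different components.
MST edge set: {R—T, R—X, P—R, T—U}.
Of the listed edges, {R—T, P—R, R—X} are in the MST → 3.

3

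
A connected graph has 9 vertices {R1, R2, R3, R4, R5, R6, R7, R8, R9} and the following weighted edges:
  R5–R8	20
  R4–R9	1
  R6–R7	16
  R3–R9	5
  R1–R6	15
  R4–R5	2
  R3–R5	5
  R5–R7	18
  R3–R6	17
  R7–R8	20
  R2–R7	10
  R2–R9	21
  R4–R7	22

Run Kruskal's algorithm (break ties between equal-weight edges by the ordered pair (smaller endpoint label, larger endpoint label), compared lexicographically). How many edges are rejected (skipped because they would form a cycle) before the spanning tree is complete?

Sort edges by weight, then run Kruskal:
R4–R9 (1): add — endpoints in different components.
R4–R5 (2): add — endpoints in different components.
R3–R5 (5): add — endpoints in different components.
R3–R9 (5): skip — R3 and R9 already connected.
R2–R7 (10): add — endpoints in different components.
R1–R6 (15): add — endpoints in different components.
R6–R7 (16): add — endpoints in different components.
R3–R6 (17): add — endpoints in different components.
R5–R7 (18): skip — R7 and R5 already connected.
R5–R8 (20): add — endpoints in different components.
Edges rejected before the tree was complete: 2.

2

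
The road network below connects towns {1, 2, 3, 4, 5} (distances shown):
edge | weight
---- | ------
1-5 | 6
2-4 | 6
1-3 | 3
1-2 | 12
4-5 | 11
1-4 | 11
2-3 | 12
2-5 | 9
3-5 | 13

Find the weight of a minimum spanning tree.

Grow the tree from 4 using Prim:
Step 1: cheapest edge leaving the tree is 2-4 (6); add 2.
Step 2: cheapest edge leaving the tree is 2-5 (9); add 5.
Step 3: cheapest edge leaving the tree is 1-5 (6); add 1.
Step 4: cheapest edge leaving the tree is 1-3 (3); add 3.
MST edges: 2-4, 2-5, 1-5, 1-3; total weight 6+9+6+3 = 24.

24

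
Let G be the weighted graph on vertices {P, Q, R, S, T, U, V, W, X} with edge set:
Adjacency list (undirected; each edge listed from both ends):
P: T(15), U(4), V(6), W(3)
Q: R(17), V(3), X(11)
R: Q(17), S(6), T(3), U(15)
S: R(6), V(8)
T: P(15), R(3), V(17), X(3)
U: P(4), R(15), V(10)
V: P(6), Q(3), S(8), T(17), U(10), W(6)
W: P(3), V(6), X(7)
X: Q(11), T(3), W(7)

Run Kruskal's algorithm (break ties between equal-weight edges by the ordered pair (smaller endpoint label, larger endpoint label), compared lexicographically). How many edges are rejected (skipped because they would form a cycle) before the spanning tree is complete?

Kruskal's algorithm — process edges by increasing weight (ties by edge label):
P—W (3): add — endpoints in different components.
Q—V (3): add — endpoints in different components.
R—T (3): add — endpoints in different components.
T—X (3): add — endpoints in different components.
P—U (4): add — endpoints in different components.
P—V (6): add — endpoints in different components.
R—S (6): add — endpoints in different components.
V—W (6): skip — W and V already connected.
W—X (7): add — endpoints in different components.
Edges rejected before the tree was complete: 1.

1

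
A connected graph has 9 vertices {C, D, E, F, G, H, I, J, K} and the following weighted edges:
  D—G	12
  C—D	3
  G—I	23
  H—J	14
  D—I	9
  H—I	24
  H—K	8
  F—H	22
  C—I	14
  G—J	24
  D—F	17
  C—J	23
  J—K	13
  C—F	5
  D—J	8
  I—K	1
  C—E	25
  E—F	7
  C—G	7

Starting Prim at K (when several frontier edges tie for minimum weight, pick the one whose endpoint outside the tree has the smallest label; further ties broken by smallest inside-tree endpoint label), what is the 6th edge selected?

E-F

Prim, starting at K.
Step 1: cheapest edge leaving the tree is I—K (1); add I.
Step 2: cheapest edge leaving the tree is H—K (8); add H.
Step 3: cheapest edge leaving the tree is D—I (9); add D.
Step 4: cheapest edge leaving the tree is C—D (3); add C.
Step 5: cheapest edge leaving the tree is C—F (5); add F.
Step 6: cheapest edge leaving the tree is E—F (7); add E.
Step 7: cheapest edge leaving the tree is C—G (7); add G.
Step 8: cheapest edge leaving the tree is D—J (8); add J.
The 6th edge added is E—F.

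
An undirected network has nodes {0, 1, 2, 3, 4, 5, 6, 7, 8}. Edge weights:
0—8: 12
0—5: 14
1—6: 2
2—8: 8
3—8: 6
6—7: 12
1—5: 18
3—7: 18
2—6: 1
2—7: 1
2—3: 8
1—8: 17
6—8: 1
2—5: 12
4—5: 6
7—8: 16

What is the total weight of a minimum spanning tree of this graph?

41

Grow the tree from 3 using Prim:
Step 1: cheapest edge leaving the tree is 3—8 (6); add 8.
Step 2: cheapest edge leaving the tree is 6—8 (1); add 6.
Step 3: cheapest edge leaving the tree is 2—6 (1); add 2.
Step 4: cheapest edge leaving the tree is 2—7 (1); add 7.
Step 5: cheapest edge leaving the tree is 1—6 (2); add 1.
Step 6: cheapest edge leaving the tree is 0—8 (12); add 0.
Step 7: cheapest edge leaving the tree is 2—5 (12); add 5.
Step 8: cheapest edge leaving the tree is 4—5 (6); add 4.
MST edges: 3—8, 6—8, 2—6, 2—7, 1—6, 0—8, 2—5, 4—5; total weight 6+1+1+1+2+12+12+6 = 41.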